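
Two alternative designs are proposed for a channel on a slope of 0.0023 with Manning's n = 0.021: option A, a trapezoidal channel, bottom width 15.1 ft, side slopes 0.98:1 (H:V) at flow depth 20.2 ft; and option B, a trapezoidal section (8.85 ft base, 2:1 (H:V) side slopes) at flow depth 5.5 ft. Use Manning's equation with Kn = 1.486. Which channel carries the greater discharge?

channel A

Channel A: With bottom width b = 15.1 ft and side slope z = 0.98: A = (b + zy)y = (15.1 + 0.98×20.2)×20.2 = 704.9 ft²; P = b + 2y√(1+z²) = 15.1 + 2×20.2×1.4 = 71.67 ft. Hydraulic radius R = A/P = 704.9/71.67 = 9.836 ft. Q_A = (1.486/0.021)·704.9·9.836^(2/3)·√0.0023 = 10980 ft³/s.
Channel B: With bottom width b = 8.85 ft and side slope z = 2: A = (b + zy)y = (8.85 + 2×5.5)×5.5 = 109.2 ft²; P = b + 2y√(1+z²) = 8.85 + 2×5.5×2.236 = 33.45 ft. Hydraulic radius R = A/P = 109.2/33.45 = 3.264 ft. Q_B = (1.486/0.021)·109.2·3.264^(2/3)·√0.0023 = 815.3 ft³/s.
Q_A = 10980 ft³/s vs Q_B = 815.3 ft³/s, so channel A carries more.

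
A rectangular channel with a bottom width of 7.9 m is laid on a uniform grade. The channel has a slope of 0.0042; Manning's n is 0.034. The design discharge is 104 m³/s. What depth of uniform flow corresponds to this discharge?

Manning's equation rearranged: A R^(2/3) = nQ / (1·√S) = 0.034 × 104 / (√0.0042) = 54.56.
At y = 3.38 m: A R^(2/3) = 39.82 — short.
At y = 5.18 m: A R^(2/3) = 70.08 — over.
At y = 4.28 m: A R^(2/3) = 54.64 — ≈ 54.56.

y_n = 4.28 m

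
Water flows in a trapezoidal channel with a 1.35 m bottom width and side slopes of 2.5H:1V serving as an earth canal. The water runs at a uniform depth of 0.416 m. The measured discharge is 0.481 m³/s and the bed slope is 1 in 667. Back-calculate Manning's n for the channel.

n = 0.034

With bottom width b = 1.35 m and side slope z = 2.5: A = (b + zy)y = (1.35 + 2.5×0.416)×0.416 = 0.9942 m²; P = b + 2y√(1+z²) = 1.35 + 2×0.416×2.693 = 3.59 m.
Hydraulic radius R = A/P = 0.9942/3.59 = 0.2769 m.
Rearranging Manning's equation: n = (1/Q) A R^(2/3) S^(1/2) = (1/0.481) × 0.9942 × 0.2769^(2/3) × √0.001499 = 0.034.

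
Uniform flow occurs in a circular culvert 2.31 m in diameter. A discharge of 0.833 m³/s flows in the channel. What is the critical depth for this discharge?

y_c = 0.408 m

At critical depth, Q² T / (g A³) = 1, i.e. A³/T = Q²/g = 0.833²/9.81 = 0.07073.
At y = 0.497 m: A³/T = 0.153 — high.
At y = 0.408 m: A³/T = 0.0706 — close enough.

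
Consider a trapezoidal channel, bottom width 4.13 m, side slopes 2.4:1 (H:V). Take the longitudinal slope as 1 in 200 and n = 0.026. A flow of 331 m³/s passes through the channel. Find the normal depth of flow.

Manning's equation rearranged: A R^(2/3) = nQ / (1·√S) = 0.026 × 331 / (√0.005) = 121.7.
Try y = 5.12 m: A R^(2/3) = 164.3 — too large.
Try y = 3.78 m: A R^(2/3) = 81.78 — too small.
Try y = 4.5 m: A R^(2/3) = 121.8 — close enough.

y_n = 4.5 m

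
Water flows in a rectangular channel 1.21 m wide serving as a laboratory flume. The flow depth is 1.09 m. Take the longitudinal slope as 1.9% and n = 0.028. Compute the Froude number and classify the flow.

Flow area A = b·y = 1.21 × 1.09 = 1.319 m². Wetted perimeter P = b + 2y = 1.21 + 2×1.09 = 3.39 m.
Hydraulic radius R = A/P = 1.319/3.39 = 0.3891 m.
V = (1/n) R^(2/3) √S = (1/0.028) × 0.3891^(2/3) × √0.019 = 2.624 m/s. Hydraulic depth D_h = A/T = 1.319/1.21 = 1.09 m.
Froude number Fr = V/√(g·D_h) = 2.624/√(9.81×1.09) = 0.802, which is less than 1, so the flow is subcritical.

subcritical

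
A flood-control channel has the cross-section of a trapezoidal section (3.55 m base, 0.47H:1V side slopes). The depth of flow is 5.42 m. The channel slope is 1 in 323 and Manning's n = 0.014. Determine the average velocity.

V = 6.58 m/s

With bottom width b = 3.55 m and side slope z = 0.47: A = (b + zy)y = (3.55 + 0.47×5.42)×5.42 = 33.05 m²; P = b + 2y√(1+z²) = 3.55 + 2×5.42×1.105 = 15.53 m.
Hydraulic radius R = A/P = 33.05/15.53 = 2.128 m.
From Manning's equation, V = (1/n) R^(2/3) S^(1/2) = (1/0.014) × 2.128^(2/3) × 0.003096^(1/2) = 6.58 m/s.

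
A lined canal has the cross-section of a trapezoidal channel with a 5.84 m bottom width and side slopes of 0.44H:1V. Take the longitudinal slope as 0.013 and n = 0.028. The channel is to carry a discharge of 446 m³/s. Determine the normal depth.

Manning's equation rearranged: A R^(2/3) = nQ / (1·√S) = 0.028 × 446 / (√0.013) = 109.5.
Try y = 5.57 m: A R^(2/3) = 86.51 — too small.
Try y = 8.11 m: A R^(2/3) = 167 — too large.
Try y = 6.39 m: A R^(2/3) = 109.6 — close enough.

y_n = 6.39 m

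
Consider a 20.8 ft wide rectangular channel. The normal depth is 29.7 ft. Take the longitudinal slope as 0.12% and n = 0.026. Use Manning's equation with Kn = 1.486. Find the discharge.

Q = 4770 ft³/s

Flow area A = b·y = 20.8 × 29.7 = 617.8 ft². Wetted perimeter P = b + 2y = 20.8 + 2×29.7 = 80.2 ft.
Hydraulic radius R = A/P = 617.8/80.2 = 7.703 ft.
Manning's equation: Q = (1.486/n) A R^(2/3) S^(1/2) = (1.486/0.026) × 617.8 × 7.703^(2/3) × 0.0012^(1/2) = 4770 ft³/s.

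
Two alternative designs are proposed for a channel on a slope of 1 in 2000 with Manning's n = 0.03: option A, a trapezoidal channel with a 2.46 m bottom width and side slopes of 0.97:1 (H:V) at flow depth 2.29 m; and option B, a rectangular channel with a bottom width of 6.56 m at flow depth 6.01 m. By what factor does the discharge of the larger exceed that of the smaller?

Channel A: With bottom width b = 2.46 m and side slope z = 0.97: A = (b + zy)y = (2.46 + 0.97×2.29)×2.29 = 10.72 m²; P = b + 2y√(1+z²) = 2.46 + 2×2.29×1.393 = 8.841 m. Hydraulic radius R = A/P = 10.72/8.841 = 1.213 m. Q_A = (1/0.03)·10.72·1.213^(2/3)·√0.0005 = 9.086 m³/s.
Channel B: Flow area A = b·y = 6.56 × 6.01 = 39.43 m². Wetted perimeter P = b + 2y = 6.56 + 2×6.01 = 18.58 m. Hydraulic radius R = A/P = 39.43/18.58 = 2.122 m. Q_B = (1/0.03)·39.43·2.122^(2/3)·√0.0005 = 48.52 m³/s.
The larger discharge is 48.52 m³/s and the smaller is 9.086 m³/s; the ratio is 5.34.

5.34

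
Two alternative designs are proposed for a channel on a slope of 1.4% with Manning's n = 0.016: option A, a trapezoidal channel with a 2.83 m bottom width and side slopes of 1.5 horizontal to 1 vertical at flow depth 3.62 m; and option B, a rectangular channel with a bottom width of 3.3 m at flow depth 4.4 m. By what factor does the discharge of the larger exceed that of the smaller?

2.78

Channel A: With bottom width b = 2.83 m and side slope z = 1.5: A = (b + zy)y = (2.83 + 1.5×3.62)×3.62 = 29.9 m²; P = b + 2y√(1+z²) = 2.83 + 2×3.62×1.803 = 15.88 m. Hydraulic radius R = A/P = 29.9/15.88 = 1.883 m. Q_A = (1/0.016)·29.9·1.883^(2/3)·√0.014 = 337.1 m³/s.
Channel B: Flow area A = b·y = 3.3 × 4.4 = 14.52 m². Wetted perimeter P = b + 2y = 3.3 + 2×4.4 = 12.1 m. Hydraulic radius R = A/P = 14.52/12.1 = 1.2 m. Q_B = (1/0.016)·14.52·1.2^(2/3)·√0.014 = 121.3 m³/s.
The larger discharge is 337.1 m³/s and the smaller is 121.3 m³/s; the ratio is 2.78.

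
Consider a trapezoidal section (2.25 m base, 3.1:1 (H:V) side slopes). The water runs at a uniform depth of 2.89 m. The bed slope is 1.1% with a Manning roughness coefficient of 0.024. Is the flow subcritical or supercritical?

With bottom width b = 2.25 m and side slope z = 3.1: A = (b + zy)y = (2.25 + 3.1×2.89)×2.89 = 32.39 m²; P = b + 2y√(1+z²) = 2.25 + 2×2.89×3.257 = 21.08 m.
Hydraulic radius R = A/P = 32.39/21.08 = 1.537 m.
V = (1/n) R^(2/3) √S = (1/0.024) × 1.537^(2/3) × √0.011 = 5.82 m/s. Hydraulic depth D_h = A/T = 32.39/20.17 = 1.606 m.
Froude number Fr = V/√(g·D_h) = 5.82/√(9.81×1.606) = 1.47, which is greater than 1, so the flow is supercritical.

supercritical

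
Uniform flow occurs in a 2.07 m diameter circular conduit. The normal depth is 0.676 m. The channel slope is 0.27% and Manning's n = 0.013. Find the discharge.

Q = 2 m³/s

For a circular section of diameter D = 2.07 m at depth y = 0.676 m, the central angle is θ = 2 arccos(1 − 2y/D) = 2.433 rad. Then A = (D²/8)(θ − sin θ) = 0.9547 m² and P = Dθ/2 = 2.518 m.
Hydraulic radius R = A/P = 0.9547/2.518 = 0.3791 m.
Manning's equation: Q = (1/n) A R^(2/3) S^(1/2) = (1/0.013) × 0.9547 × 0.3791^(2/3) × 0.0027^(1/2) = 2 m³/s.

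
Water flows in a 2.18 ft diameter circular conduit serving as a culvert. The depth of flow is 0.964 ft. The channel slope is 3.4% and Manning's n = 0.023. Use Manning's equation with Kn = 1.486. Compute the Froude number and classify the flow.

For a circular section of diameter D = 2.18 ft at depth y = 0.964 ft, the central angle is θ = 2 arccos(1 − 2y/D) = 2.91 rad. Then A = (D²/8)(θ − sin θ) = 1.592 ft² and P = Dθ/2 = 3.172 ft.
Hydraulic radius R = A/P = 1.592/3.172 = 0.502 ft.
V = (1.486/n) R^(2/3) √S = (1.486/0.023) × 0.502^(2/3) × √0.034 = 7.525 ft/s. Hydraulic depth D_h = A/T = 1.592/2.165 = 0.7353 ft.
Froude number Fr = V/√(g·D_h) = 7.525/√(32.2×0.7353) = 1.55, which is greater than 1, so the flow is supercritical.

supercritical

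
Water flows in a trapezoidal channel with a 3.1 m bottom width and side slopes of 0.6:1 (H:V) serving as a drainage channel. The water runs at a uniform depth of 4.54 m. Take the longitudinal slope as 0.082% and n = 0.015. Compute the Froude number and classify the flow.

subcritical

With bottom width b = 3.1 m and side slope z = 0.6: A = (b + zy)y = (3.1 + 0.6×4.54)×4.54 = 26.44 m²; P = b + 2y√(1+z²) = 3.1 + 2×4.54×1.166 = 13.69 m.
Hydraulic radius R = A/P = 26.44/13.69 = 1.932 m.
V = (1/n) R^(2/3) √S = (1/0.015) × 1.932^(2/3) × √0.00082 = 2.961 m/s. Hydraulic depth D_h = A/T = 26.44/8.548 = 3.093 m.
Froude number Fr = V/√(g·D_h) = 2.961/√(9.81×3.093) = 0.537, which is less than 1, so the flow is subcritical.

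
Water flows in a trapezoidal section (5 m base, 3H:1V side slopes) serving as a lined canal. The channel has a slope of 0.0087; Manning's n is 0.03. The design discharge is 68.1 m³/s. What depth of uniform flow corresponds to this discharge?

Manning's equation rearranged: A R^(2/3) = nQ / (1·√S) = 0.03 × 68.1 / (√0.0087) = 21.9.
Try y = 2.33 m: A R^(2/3) = 35.22 — too large.
Try y = 1.48 m: A R^(2/3) = 13.72 — too small.
Try y = 1.86 m: A R^(2/3) = 21.9 — matches.

y_n = 1.86 m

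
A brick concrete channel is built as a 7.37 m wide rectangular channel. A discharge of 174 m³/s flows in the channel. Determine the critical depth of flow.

For a rectangular channel, critical depth y_c = (q²/g)^(1/3) where q = Q/b = 174/7.37 = 23.61 m²/s.
So y_c = (23.61²/9.81)^(1/3) = 3.84 m.

y_c = 3.84 m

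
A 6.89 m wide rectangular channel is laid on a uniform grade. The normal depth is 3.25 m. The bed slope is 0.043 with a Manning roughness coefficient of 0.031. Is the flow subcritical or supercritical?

supercritical

Flow area A = b·y = 6.89 × 3.25 = 22.39 m². Wetted perimeter P = b + 2y = 6.89 + 2×3.25 = 13.39 m.
Hydraulic radius R = A/P = 22.39/13.39 = 1.672 m.
V = (1/n) R^(2/3) √S = (1/0.031) × 1.672^(2/3) × √0.043 = 9.424 m/s. Hydraulic depth D_h = A/T = 22.39/6.89 = 3.25 m.
Froude number Fr = V/√(g·D_h) = 9.424/√(9.81×3.25) = 1.67, which is greater than 1, so the flow is supercritical.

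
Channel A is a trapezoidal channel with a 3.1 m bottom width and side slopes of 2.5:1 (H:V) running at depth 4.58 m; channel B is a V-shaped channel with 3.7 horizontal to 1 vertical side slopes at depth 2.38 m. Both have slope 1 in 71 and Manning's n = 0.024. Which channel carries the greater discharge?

channel A

Channel A: With bottom width b = 3.1 m and side slope z = 2.5: A = (b + zy)y = (3.1 + 2.5×4.58)×4.58 = 66.64 m²; P = b + 2y√(1+z²) = 3.1 + 2×4.58×2.693 = 27.76 m. Hydraulic radius R = A/P = 66.64/27.76 = 2.4 m. Q_A = (1/0.024)·66.64·2.4^(2/3)·√0.01408 = 590.7 m³/s.
Channel B: For a triangular section with side slope z = 3.7: A = zy² = 3.7×2.38² = 20.96 m²; P = 2y√(1+z²) = 2×2.38×3.833 = 18.24 m. Hydraulic radius R = A/P = 20.96/18.24 = 1.149 m. Q_B = (1/0.024)·20.96·1.149^(2/3)·√0.01408 = 113.7 m³/s.
Q_A = 590.7 m³/s vs Q_B = 113.7 m³/s, so channel A carries more.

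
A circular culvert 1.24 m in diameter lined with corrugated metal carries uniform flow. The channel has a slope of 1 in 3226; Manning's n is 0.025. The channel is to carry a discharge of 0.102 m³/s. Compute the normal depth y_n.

Manning's equation rearranged: A R^(2/3) = nQ / (1·√S) = 0.025 × 0.102 / (√0.00031) = 0.1448.
Try y = 0.314 m: A R^(2/3) = 0.07772 — short.
Try y = 0.536 m: A R^(2/3) = 0.2145 — over.
Try y = 0.433 m: A R^(2/3) = 0.1448 — matches.

y_n = 0.433 m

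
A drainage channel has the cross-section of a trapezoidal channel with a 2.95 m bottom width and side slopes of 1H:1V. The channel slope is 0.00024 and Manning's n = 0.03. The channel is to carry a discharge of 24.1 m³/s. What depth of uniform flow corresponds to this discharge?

y_n = 4.14 m

Manning's equation rearranged: A R^(2/3) = nQ / (1·√S) = 0.03 × 24.1 / (√0.00024) = 46.67.
Trying y = 3.16 m: A R^(2/3) = 26.68 — low.
Trying y = 4.14 m: A R^(2/3) = 46.63 — ≈ 46.67.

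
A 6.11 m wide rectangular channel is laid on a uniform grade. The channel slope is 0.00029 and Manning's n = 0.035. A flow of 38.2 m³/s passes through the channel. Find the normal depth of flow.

y_n = 7.64 m

Manning's equation rearranged: A R^(2/3) = nQ / (1·√S) = 0.035 × 38.2 / (√0.00029) = 78.51.
Try y = 8.33 m: A R^(2/3) = 87.01 — over.
Try y = 6.74 m: A R^(2/3) = 67.58 — short.
Try y = 7.64 m: A R^(2/3) = 78.54 — ≈ 78.51.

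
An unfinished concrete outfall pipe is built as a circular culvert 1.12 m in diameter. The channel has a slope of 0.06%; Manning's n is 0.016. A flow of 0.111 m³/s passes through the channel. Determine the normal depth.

Manning's equation rearranged: A R^(2/3) = nQ / (1·√S) = 0.016 × 0.111 / (√0.0006) = 0.0725.
Trying y = 0.387 m: A R^(2/3) = 0.1082 — over.
Trying y = 0.314 m: A R^(2/3) = 0.07238 — matches.

y_n = 0.314 m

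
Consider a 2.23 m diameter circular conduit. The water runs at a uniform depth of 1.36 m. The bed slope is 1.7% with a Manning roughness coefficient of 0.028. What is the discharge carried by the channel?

Q = 8.48 m³/s

For a circular section of diameter D = 2.23 m at depth y = 1.36 m, the central angle is θ = 2 arccos(1 − 2y/D) = 3.585 rad. Then A = (D²/8)(θ − sin θ) = 2.495 m² and P = Dθ/2 = 3.997 m.
Hydraulic radius R = A/P = 2.495/3.997 = 0.6242 m.
Manning's equation: Q = (1/n) A R^(2/3) S^(1/2) = (1/0.028) × 2.495 × 0.6242^(2/3) × 0.017^(1/2) = 8.48 m³/s.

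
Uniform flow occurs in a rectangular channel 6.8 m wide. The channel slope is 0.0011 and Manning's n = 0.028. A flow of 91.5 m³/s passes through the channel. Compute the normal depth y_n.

y_n = 6.62 m

Manning's equation rearranged: A R^(2/3) = nQ / (1·√S) = 0.028 × 91.5 / (√0.0011) = 77.25.
Try y = 7.34 m: A R^(2/3) = 87.56 — over.
Try y = 6.62 m: A R^(2/3) = 77.21 — matches.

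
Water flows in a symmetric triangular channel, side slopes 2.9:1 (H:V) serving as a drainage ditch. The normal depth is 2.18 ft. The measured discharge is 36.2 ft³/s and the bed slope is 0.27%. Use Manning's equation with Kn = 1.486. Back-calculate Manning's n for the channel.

n = 0.03

For a triangular section with side slope z = 2.9: A = zy² = 2.9×2.18² = 13.78 ft²; P = 2y√(1+z²) = 2×2.18×3.068 = 13.37 ft.
Hydraulic radius R = A/P = 13.78/13.37 = 1.03 ft.
Rearranging Manning's equation: n = (1.486/Q) A R^(2/3) S^(1/2) = (1.486/36.2) × 13.78 × 1.03^(2/3) × √0.0027 = 0.03.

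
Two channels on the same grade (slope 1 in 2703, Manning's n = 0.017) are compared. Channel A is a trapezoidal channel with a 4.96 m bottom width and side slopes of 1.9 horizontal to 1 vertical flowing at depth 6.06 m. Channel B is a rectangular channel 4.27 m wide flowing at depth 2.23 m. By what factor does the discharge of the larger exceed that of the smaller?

Channel A: With bottom width b = 4.96 m and side slope z = 1.9: A = (b + zy)y = (4.96 + 1.9×6.06)×6.06 = 99.83 m²; P = b + 2y√(1+z²) = 4.96 + 2×6.06×2.147 = 30.98 m. Hydraulic radius R = A/P = 99.83/30.98 = 3.222 m. Q_A = (1/0.017)·99.83·3.222^(2/3)·√0.00037 = 246.4 m³/s.
Channel B: Flow area A = b·y = 4.27 × 2.23 = 9.522 m². Wetted perimeter P = b + 2y = 4.27 + 2×2.23 = 8.73 m. Hydraulic radius R = A/P = 9.522/8.73 = 1.091 m. Q_B = (1/0.017)·9.522·1.091^(2/3)·√0.00037 = 11.42 m³/s.
The larger discharge is 246.4 m³/s and the smaller is 11.42 m³/s; the ratio is 21.6.

21.6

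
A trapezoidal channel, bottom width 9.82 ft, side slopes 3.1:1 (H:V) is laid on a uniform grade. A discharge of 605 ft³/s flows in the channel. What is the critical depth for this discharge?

At critical depth, Q² T / (g A³) = 1, i.e. A³/T = Q²/g = 605²/32.2 = 11370.
At y = 2.66 ft: A³/T = 4218 — low.
At y = 4.31 ft: A³/T = 27290 — high.
At y = 3.45 ft: A³/T = 11360 — matches.

y_c = 3.45 ft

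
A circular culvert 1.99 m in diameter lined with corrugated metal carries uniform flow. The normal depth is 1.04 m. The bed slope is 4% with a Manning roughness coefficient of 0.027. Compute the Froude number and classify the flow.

For a circular section of diameter D = 1.99 m at depth y = 1.04 m, the central angle is θ = 2 arccos(1 − 2y/D) = 3.232 rad. Then A = (D²/8)(θ − sin θ) = 1.645 m² and P = Dθ/2 = 3.216 m.
Hydraulic radius R = A/P = 1.645/3.216 = 0.5114 m.
V = (1/n) R^(2/3) √S = (1/0.027) × 0.5114^(2/3) × √0.04 = 4.737 m/s. Hydraulic depth D_h = A/T = 1.645/1.988 = 0.8273 m.
Froude number Fr = V/√(g·D_h) = 4.737/√(9.81×0.8273) = 1.66, which is greater than 1, so the flow is supercritical.

supercritical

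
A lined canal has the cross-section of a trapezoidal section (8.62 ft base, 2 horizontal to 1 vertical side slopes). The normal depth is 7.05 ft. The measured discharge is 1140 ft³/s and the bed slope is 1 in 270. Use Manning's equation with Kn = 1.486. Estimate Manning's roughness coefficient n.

n = 0.032

With bottom width b = 8.62 ft and side slope z = 2: A = (b + zy)y = (8.62 + 2×7.05)×7.05 = 160.2 ft²; P = b + 2y√(1+z²) = 8.62 + 2×7.05×2.236 = 40.15 ft.
Hydraulic radius R = A/P = 160.2/40.15 = 3.99 ft.
Rearranging Manning's equation: n = (1.486/Q) A R^(2/3) S^(1/2) = (1.486/1140) × 160.2 × 3.99^(2/3) × √0.003704 = 0.032.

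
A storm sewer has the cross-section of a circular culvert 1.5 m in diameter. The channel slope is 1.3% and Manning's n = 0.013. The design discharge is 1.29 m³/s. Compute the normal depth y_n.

y_n = 0.406 m

Manning's equation rearranged: A R^(2/3) = nQ / (1·√S) = 0.013 × 1.29 / (√0.013) = 0.1471.
Try y = 0.472 m: A R^(2/3) = 0.1973 — high.
Try y = 0.33 m: A R^(2/3) = 0.09753 — low.
Try y = 0.406 m: A R^(2/3) = 0.1472 — close enough.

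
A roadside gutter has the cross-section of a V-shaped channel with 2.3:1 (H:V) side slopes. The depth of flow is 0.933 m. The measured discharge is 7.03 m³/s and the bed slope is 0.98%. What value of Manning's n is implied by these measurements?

For a triangular section with side slope z = 2.3: A = zy² = 2.3×0.933² = 2.002 m²; P = 2y√(1+z²) = 2×0.933×2.508 = 4.68 m.
Hydraulic radius R = A/P = 2.002/4.68 = 0.4278 m.
Rearranging Manning's equation: n = (1/Q) A R^(2/3) S^(1/2) = (1/7.03) × 2.002 × 0.4278^(2/3) × √0.0098 = 0.016.

n = 0.016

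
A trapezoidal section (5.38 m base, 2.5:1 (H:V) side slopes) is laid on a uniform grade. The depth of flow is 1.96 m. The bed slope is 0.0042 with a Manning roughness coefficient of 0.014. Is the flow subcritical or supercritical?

supercritical

With bottom width b = 5.38 m and side slope z = 2.5: A = (b + zy)y = (5.38 + 2.5×1.96)×1.96 = 20.15 m²; P = b + 2y√(1+z²) = 5.38 + 2×1.96×2.693 = 15.93 m.
Hydraulic radius R = A/P = 20.15/15.93 = 1.264 m.
V = (1/n) R^(2/3) √S = (1/0.014) × 1.264^(2/3) × √0.0042 = 5.413 m/s. Hydraulic depth D_h = A/T = 20.15/15.18 = 1.327 m.
Froude number Fr = V/√(g·D_h) = 5.413/√(9.81×1.327) = 1.5, which is greater than 1, so the flow is supercritical.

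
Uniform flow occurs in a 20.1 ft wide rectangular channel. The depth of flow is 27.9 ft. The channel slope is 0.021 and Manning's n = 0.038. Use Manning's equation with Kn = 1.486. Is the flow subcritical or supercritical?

Flow area A = b·y = 20.1 × 27.9 = 560.8 ft². Wetted perimeter P = b + 2y = 20.1 + 2×27.9 = 75.9 ft.
Hydraulic radius R = A/P = 560.8/75.9 = 7.389 ft.
V = (1.486/n) R^(2/3) √S = (1.486/0.038) × 7.389^(2/3) × √0.021 = 21.5 ft/s. Hydraulic depth D_h = A/T = 560.8/20.1 = 27.9 ft.
Froude number Fr = V/√(g·D_h) = 21.5/√(32.2×27.9) = 0.717, which is less than 1, so the flow is subcritical.

subcritical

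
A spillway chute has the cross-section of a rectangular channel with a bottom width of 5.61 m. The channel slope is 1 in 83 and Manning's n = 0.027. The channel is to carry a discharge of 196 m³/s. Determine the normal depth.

Manning's equation rearranged: A R^(2/3) = nQ / (1·√S) = 0.027 × 196 / (√0.01205) = 48.21.
Trying y = 7.1 m: A R^(2/3) = 63.45 — high.
Trying y = 5.65 m: A R^(2/3) = 48.19 — matches.

y_n = 5.65 m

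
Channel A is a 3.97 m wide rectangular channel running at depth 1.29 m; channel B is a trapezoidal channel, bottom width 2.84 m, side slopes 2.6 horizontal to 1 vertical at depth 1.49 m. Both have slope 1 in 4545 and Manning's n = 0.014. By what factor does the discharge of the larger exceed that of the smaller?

2.14

Channel A: Flow area A = b·y = 3.97 × 1.29 = 5.121 m². Wetted perimeter P = b + 2y = 3.97 + 2×1.29 = 6.55 m. Hydraulic radius R = A/P = 5.121/6.55 = 0.7819 m. Q_A = (1/0.014)·5.121·0.7819^(2/3)·√0.00022 = 4.605 m³/s.
Channel B: With bottom width b = 2.84 m and side slope z = 2.6: A = (b + zy)y = (2.84 + 2.6×1.49)×1.49 = 10 m²; P = b + 2y√(1+z²) = 2.84 + 2×1.49×2.786 = 11.14 m. Hydraulic radius R = A/P = 10/11.14 = 0.8979 m. Q_B = (1/0.014)·10·0.8979^(2/3)·√0.00022 = 9.865 m³/s.
The larger discharge is 9.865 m³/s and the smaller is 4.605 m³/s; the ratio is 2.14.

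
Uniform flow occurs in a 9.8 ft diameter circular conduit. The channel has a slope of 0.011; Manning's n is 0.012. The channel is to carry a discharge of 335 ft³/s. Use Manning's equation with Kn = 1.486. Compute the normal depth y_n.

Manning's equation rearranged: A R^(2/3) = nQ / (1.486·√S) = 0.012 × 335 / (1.486 × √0.011) = 25.79.
Try y = 3.49 ft: A R^(2/3) = 37.24 — over.
Try y = 2.88 ft: A R^(2/3) = 25.79 — matches.

y_n = 2.88 ft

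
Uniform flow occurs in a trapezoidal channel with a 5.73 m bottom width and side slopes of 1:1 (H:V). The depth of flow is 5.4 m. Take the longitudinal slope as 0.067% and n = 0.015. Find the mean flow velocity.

With bottom width b = 5.73 m and side slope z = 1: A = (b + zy)y = (5.73 + 1×5.4)×5.4 = 60.1 m²; P = b + 2y√(1+z²) = 5.73 + 2×5.4×1.414 = 21 m.
Hydraulic radius R = A/P = 60.1/21 = 2.862 m.
From Manning's equation, V = (1/n) R^(2/3) S^(1/2) = (1/0.015) × 2.862^(2/3) × 0.00067^(1/2) = 3.48 m/s.

V = 3.48 m/s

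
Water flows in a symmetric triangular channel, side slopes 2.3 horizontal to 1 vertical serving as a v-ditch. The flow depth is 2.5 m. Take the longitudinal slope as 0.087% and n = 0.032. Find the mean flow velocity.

V = 1.01 m/s

For a triangular section with side slope z = 2.3: A = zy² = 2.3×2.5² = 14.38 m²; P = 2y√(1+z²) = 2×2.5×2.508 = 12.54 m.
Hydraulic radius R = A/P = 14.38/12.54 = 1.146 m.
From Manning's equation, V = (1/n) R^(2/3) S^(1/2) = (1/0.032) × 1.146^(2/3) × 0.00087^(1/2) = 1.01 m/s.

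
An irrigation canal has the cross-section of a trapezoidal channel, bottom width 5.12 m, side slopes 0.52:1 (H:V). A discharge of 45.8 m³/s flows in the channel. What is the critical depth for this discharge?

y_c = 1.88 m

At critical depth, Q² T / (g A³) = 1, i.e. A³/T = Q²/g = 45.8²/9.81 = 213.8.
Try y = 1.4 m: A³/T = 83.45 — too small.
Try y = 2.07 m: A³/T = 290.2 — too large.
Try y = 1.88 m: A³/T = 212.9 — close enough.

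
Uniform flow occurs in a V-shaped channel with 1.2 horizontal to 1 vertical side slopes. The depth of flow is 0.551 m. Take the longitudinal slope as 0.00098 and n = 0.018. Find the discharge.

Q = 0.225 m³/s

For a triangular section with side slope z = 1.2: A = zy² = 1.2×0.551² = 0.3643 m²; P = 2y√(1+z²) = 2×0.551×1.562 = 1.721 m.
Hydraulic radius R = A/P = 0.3643/1.721 = 0.2116 m.
Manning's equation: Q = (1/n) A R^(2/3) S^(1/2) = (1/0.018) × 0.3643 × 0.2116^(2/3) × 0.00098^(1/2) = 0.225 m³/s.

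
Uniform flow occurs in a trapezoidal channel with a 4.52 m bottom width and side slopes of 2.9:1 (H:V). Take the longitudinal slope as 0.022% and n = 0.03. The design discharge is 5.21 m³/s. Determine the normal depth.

Manning's equation rearranged: A R^(2/3) = nQ / (1·√S) = 0.03 × 5.21 / (√0.00022) = 10.54.
At y = 1.65 m: A R^(2/3) = 15.85 — too large.
At y = 1.35 m: A R^(2/3) = 10.53 — ≈ 10.54.

y_n = 1.35 m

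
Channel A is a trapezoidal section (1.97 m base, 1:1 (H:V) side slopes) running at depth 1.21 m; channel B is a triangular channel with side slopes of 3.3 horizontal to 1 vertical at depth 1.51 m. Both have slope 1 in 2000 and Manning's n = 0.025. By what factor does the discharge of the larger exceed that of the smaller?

Channel A: With bottom width b = 1.97 m and side slope z = 1: A = (b + zy)y = (1.97 + 1×1.21)×1.21 = 3.848 m²; P = b + 2y√(1+z²) = 1.97 + 2×1.21×1.414 = 5.392 m. Hydraulic radius R = A/P = 3.848/5.392 = 0.7136 m. Q_A = (1/0.025)·3.848·0.7136^(2/3)·√0.0005 = 2.748 m³/s.
Channel B: For a triangular section with side slope z = 3.3: A = zy² = 3.3×1.51² = 7.524 m²; P = 2y√(1+z²) = 2×1.51×3.448 = 10.41 m. Hydraulic radius R = A/P = 7.524/10.41 = 0.7226 m. Q_B = (1/0.025)·7.524·0.7226^(2/3)·√0.0005 = 5.419 m³/s.
The larger discharge is 5.419 m³/s and the smaller is 2.748 m³/s; the ratio is 1.97.

1.97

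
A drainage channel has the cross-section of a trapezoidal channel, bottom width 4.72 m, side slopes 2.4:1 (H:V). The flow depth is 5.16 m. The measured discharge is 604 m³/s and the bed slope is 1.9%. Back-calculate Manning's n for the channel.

With bottom width b = 4.72 m and side slope z = 2.4: A = (b + zy)y = (4.72 + 2.4×5.16)×5.16 = 88.26 m²; P = b + 2y√(1+z²) = 4.72 + 2×5.16×2.6 = 31.55 m.
Hydraulic radius R = A/P = 88.26/31.55 = 2.797 m.
Rearranging Manning's equation: n = (1/Q) A R^(2/3) S^(1/2) = (1/604) × 88.26 × 2.797^(2/3) × √0.019 = 0.04.

n = 0.04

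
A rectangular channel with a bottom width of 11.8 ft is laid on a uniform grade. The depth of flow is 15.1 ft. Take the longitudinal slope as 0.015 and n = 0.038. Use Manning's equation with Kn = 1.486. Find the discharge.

Flow area A = b·y = 11.8 × 15.1 = 178.2 ft². Wetted perimeter P = b + 2y = 11.8 + 2×15.1 = 42 ft.
Hydraulic radius R = A/P = 178.2/42 = 4.242 ft.
Manning's equation: Q = (1.486/n) A R^(2/3) S^(1/2) = (1.486/0.038) × 178.2 × 4.242^(2/3) × 0.015^(1/2) = 2240 ft³/s.

Q = 2240 ft³/s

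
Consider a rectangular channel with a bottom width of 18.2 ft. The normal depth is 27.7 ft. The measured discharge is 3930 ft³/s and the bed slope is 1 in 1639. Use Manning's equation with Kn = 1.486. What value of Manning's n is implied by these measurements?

n = 0.017

Flow area A = b·y = 18.2 × 27.7 = 504.1 ft². Wetted perimeter P = b + 2y = 18.2 + 2×27.7 = 73.6 ft.
Hydraulic radius R = A/P = 504.1/73.6 = 6.85 ft.
Rearranging Manning's equation: n = (1.486/Q) A R^(2/3) S^(1/2) = (1.486/3930) × 504.1 × 6.85^(2/3) × √0.0006101 = 0.017.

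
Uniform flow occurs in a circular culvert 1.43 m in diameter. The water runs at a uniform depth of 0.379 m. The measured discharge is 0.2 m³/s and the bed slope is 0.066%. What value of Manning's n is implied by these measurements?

For a circular section of diameter D = 1.43 m at depth y = 0.379 m, the central angle is θ = 2 arccos(1 − 2y/D) = 2.163 rad. Then A = (D²/8)(θ − sin θ) = 0.3409 m² and P = Dθ/2 = 1.547 m.
Hydraulic radius R = A/P = 0.3409/1.547 = 0.2204 m.
Rearranging Manning's equation: n = (1/Q) A R^(2/3) S^(1/2) = (1/0.2) × 0.3409 × 0.2204^(2/3) × √0.00066 = 0.016.

n = 0.016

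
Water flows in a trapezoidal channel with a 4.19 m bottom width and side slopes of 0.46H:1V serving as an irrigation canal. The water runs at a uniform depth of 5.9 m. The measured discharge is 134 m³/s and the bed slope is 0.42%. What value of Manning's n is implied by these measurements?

With bottom width b = 4.19 m and side slope z = 0.46: A = (b + zy)y = (4.19 + 0.46×5.9)×5.9 = 40.73 m²; P = b + 2y√(1+z²) = 4.19 + 2×5.9×1.101 = 17.18 m.
Hydraulic radius R = A/P = 40.73/17.18 = 2.371 m.
Rearranging Manning's equation: n = (1/Q) A R^(2/3) S^(1/2) = (1/134) × 40.73 × 2.371^(2/3) × √0.0042 = 0.035.

n = 0.035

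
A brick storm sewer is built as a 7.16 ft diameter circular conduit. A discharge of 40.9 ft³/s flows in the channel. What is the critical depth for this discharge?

y_c = 1.61 ft

At critical depth, Q² T / (g A³) = 1, i.e. A³/T = Q²/g = 40.9²/32.2 = 51.95.
Try y = 1.77 ft: A³/T = 75.29 — high.
Try y = 1.43 ft: A³/T = 32.71 — low.
Try y = 1.61 ft: A³/T = 52.02 — ≈ 51.95.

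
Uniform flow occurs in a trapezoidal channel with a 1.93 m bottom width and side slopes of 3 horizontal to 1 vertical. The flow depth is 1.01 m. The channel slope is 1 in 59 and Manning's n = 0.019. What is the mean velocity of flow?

V = 4.89 m/s

With bottom width b = 1.93 m and side slope z = 3: A = (b + zy)y = (1.93 + 3×1.01)×1.01 = 5.01 m²; P = b + 2y√(1+z²) = 1.93 + 2×1.01×3.162 = 8.318 m.
Hydraulic radius R = A/P = 5.01/8.318 = 0.6023 m.
From Manning's equation, V = (1/n) R^(2/3) S^(1/2) = (1/0.019) × 0.6023^(2/3) × 0.01695^(1/2) = 4.89 m/s.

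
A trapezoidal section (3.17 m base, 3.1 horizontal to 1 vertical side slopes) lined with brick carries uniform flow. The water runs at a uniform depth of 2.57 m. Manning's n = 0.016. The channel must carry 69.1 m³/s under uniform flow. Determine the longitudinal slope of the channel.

S = 0.00092

With bottom width b = 3.17 m and side slope z = 3.1: A = (b + zy)y = (3.17 + 3.1×2.57)×2.57 = 28.62 m²; P = b + 2y√(1+z²) = 3.17 + 2×2.57×3.257 = 19.91 m.
Hydraulic radius R = A/P = 28.62/19.91 = 1.437 m.
From Manning's equation, S = [nQ / (1 A R^(2/3))]² = [0.016 × 69.1 / (1 × 28.62 × 1.437^(2/3))]² = 0.00092.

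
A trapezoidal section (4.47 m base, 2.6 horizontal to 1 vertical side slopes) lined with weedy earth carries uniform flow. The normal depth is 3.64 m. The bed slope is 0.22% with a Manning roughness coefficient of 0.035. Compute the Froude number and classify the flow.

With bottom width b = 4.47 m and side slope z = 2.6: A = (b + zy)y = (4.47 + 2.6×3.64)×3.64 = 50.72 m²; P = b + 2y√(1+z²) = 4.47 + 2×3.64×2.786 = 24.75 m.
Hydraulic radius R = A/P = 50.72/24.75 = 2.049 m.
V = (1/n) R^(2/3) √S = (1/0.035) × 2.049^(2/3) × √0.0022 = 2.162 m/s. Hydraulic depth D_h = A/T = 50.72/23.4 = 2.168 m.
Froude number Fr = V/√(g·D_h) = 2.162/√(9.81×2.168) = 0.469, which is less than 1, so the flow is subcritical.

subcritical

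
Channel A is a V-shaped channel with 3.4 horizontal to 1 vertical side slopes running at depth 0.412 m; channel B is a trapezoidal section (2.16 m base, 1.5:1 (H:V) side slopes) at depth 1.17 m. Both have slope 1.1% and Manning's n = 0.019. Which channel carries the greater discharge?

Channel A: For a triangular section with side slope z = 3.4: A = zy² = 3.4×0.412² = 0.5771 m²; P = 2y√(1+z²) = 2×0.412×3.544 = 2.92 m. Hydraulic radius R = A/P = 0.5771/2.92 = 0.1976 m. Q_A = (1/0.019)·0.5771·0.1976^(2/3)·√0.011 = 1.081 m³/s.
Channel B: With bottom width b = 2.16 m and side slope z = 1.5: A = (b + zy)y = (2.16 + 1.5×1.17)×1.17 = 4.581 m²; P = b + 2y√(1+z²) = 2.16 + 2×1.17×1.803 = 6.378 m. Hydraulic radius R = A/P = 4.581/6.378 = 0.7181 m. Q_B = (1/0.019)·4.581·0.7181^(2/3)·√0.011 = 20.28 m³/s.
Q_A = 1.081 m³/s vs Q_B = 20.28 m³/s, so channel B carries more.

channel B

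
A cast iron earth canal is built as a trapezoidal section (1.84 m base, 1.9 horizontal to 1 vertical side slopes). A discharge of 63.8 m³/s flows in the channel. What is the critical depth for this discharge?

At critical depth, Q² T / (g A³) = 1, i.e. A³/T = Q²/g = 63.8²/9.81 = 414.9.
Try y = 3.22 m: A³/T = 1195 — too large.
Try y = 2.16 m: A³/T = 210.6 — too small.
Try y = 2.53 m: A³/T = 415.2 — close enough.

y_c = 2.53 m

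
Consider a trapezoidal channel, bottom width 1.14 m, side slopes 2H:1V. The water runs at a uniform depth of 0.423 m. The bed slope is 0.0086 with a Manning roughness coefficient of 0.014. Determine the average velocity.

V = 2.82 m/s

With bottom width b = 1.14 m and side slope z = 2: A = (b + zy)y = (1.14 + 2×0.423)×0.423 = 0.8401 m²; P = b + 2y√(1+z²) = 1.14 + 2×0.423×2.236 = 3.032 m.
Hydraulic radius R = A/P = 0.8401/3.032 = 0.2771 m.
From Manning's equation, V = (1/n) R^(2/3) S^(1/2) = (1/0.014) × 0.2771^(2/3) × 0.0086^(1/2) = 2.82 m/s.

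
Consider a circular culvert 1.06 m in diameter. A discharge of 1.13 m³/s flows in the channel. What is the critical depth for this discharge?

At critical depth, Q² T / (g A³) = 1, i.e. A³/T = Q²/g = 1.13²/9.81 = 0.1302.
Try y = 0.694 m: A³/T = 0.2277 — too large.
Try y = 0.6 m: A³/T = 0.1302 — matches.

y_c = 0.6 m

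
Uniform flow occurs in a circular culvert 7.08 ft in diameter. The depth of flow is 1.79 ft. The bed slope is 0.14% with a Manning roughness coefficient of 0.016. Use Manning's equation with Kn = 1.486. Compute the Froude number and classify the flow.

For a circular section of diameter D = 7.08 ft at depth y = 1.79 ft, the central angle is θ = 2 arccos(1 − 2y/D) = 2.107 rad. Then A = (D²/8)(θ − sin θ) = 7.82 ft² and P = Dθ/2 = 7.46 ft.
Hydraulic radius R = A/P = 7.82/7.46 = 1.048 ft.
V = (1.486/n) R^(2/3) √S = (1.486/0.016) × 1.048^(2/3) × √0.0014 = 3.586 ft/s. Hydraulic depth D_h = A/T = 7.82/6.154 = 1.271 ft.
Froude number Fr = V/√(g·D_h) = 3.586/√(32.2×1.271) = 0.561, which is less than 1, so the flow is subcritical.

subcritical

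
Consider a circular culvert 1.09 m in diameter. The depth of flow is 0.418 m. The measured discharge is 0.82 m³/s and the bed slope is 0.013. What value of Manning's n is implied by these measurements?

For a circular section of diameter D = 1.09 m at depth y = 0.418 m, the central angle is θ = 2 arccos(1 − 2y/D) = 2.671 rad. Then A = (D²/8)(θ − sin θ) = 0.3294 m² and P = Dθ/2 = 1.456 m.
Hydraulic radius R = A/P = 0.3294/1.456 = 0.2263 m.
Rearranging Manning's equation: n = (1/Q) A R^(2/3) S^(1/2) = (1/0.82) × 0.3294 × 0.2263^(2/3) × √0.013 = 0.017.

n = 0.017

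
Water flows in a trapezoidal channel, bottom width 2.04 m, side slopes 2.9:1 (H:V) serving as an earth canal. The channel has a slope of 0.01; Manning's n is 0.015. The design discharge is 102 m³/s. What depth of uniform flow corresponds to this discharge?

Manning's equation rearranged: A R^(2/3) = nQ / (1·√S) = 0.015 × 102 / (√0.01) = 15.3.
At y = 1.63 m: A R^(2/3) = 10.4 — short.
At y = 2.36 m: A R^(2/3) = 24.58 — over.
At y = 1.93 m: A R^(2/3) = 15.34 — matches.

y_n = 1.93 m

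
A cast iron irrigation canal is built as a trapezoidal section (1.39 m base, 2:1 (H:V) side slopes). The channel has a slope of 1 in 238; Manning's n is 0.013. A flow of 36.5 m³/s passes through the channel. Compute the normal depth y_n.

Manning's equation rearranged: A R^(2/3) = nQ / (1·√S) = 0.013 × 36.5 / (√0.004202) = 7.32.
At y = 2.02 m: A R^(2/3) = 11.35 — high.
At y = 1.41 m: A R^(2/3) = 4.993 — low.
At y = 1.67 m: A R^(2/3) = 7.318 — ≈ 7.32.

y_n = 1.67 m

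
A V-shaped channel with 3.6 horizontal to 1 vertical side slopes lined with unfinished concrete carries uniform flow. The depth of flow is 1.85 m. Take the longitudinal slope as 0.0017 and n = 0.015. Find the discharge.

For a triangular section with side slope z = 3.6: A = zy² = 3.6×1.85² = 12.32 m²; P = 2y√(1+z²) = 2×1.85×3.736 = 13.82 m.
Hydraulic radius R = A/P = 12.32/13.82 = 0.8913 m.
Manning's equation: Q = (1/n) A R^(2/3) S^(1/2) = (1/0.015) × 12.32 × 0.8913^(2/3) × 0.0017^(1/2) = 31.4 m³/s.

Q = 31.4 m³/s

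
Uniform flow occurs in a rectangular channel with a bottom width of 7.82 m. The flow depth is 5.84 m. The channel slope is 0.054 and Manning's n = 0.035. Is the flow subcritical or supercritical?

Flow area A = b·y = 7.82 × 5.84 = 45.67 m². Wetted perimeter P = b + 2y = 7.82 + 2×5.84 = 19.5 m.
Hydraulic radius R = A/P = 45.67/19.5 = 2.342 m.
V = (1/n) R^(2/3) √S = (1/0.035) × 2.342^(2/3) × √0.054 = 11.71 m/s. Hydraulic depth D_h = A/T = 45.67/7.82 = 5.84 m.
Froude number Fr = V/√(g·D_h) = 11.71/√(9.81×5.84) = 1.55, which is greater than 1, so the flow is supercritical.

supercritical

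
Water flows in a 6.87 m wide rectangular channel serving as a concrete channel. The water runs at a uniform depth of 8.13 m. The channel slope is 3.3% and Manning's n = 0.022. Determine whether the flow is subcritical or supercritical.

supercritical

Flow area A = b·y = 6.87 × 8.13 = 55.85 m². Wetted perimeter P = b + 2y = 6.87 + 2×8.13 = 23.13 m.
Hydraulic radius R = A/P = 55.85/23.13 = 2.415 m.
V = (1/n) R^(2/3) √S = (1/0.022) × 2.415^(2/3) × √0.033 = 14.86 m/s. Hydraulic depth D_h = A/T = 55.85/6.87 = 8.13 m.
Froude number Fr = V/√(g·D_h) = 14.86/√(9.81×8.13) = 1.66, which is greater than 1, so the flow is supercritical.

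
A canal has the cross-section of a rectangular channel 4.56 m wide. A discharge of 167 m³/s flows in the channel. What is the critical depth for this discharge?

For a rectangular channel, critical depth y_c = (q²/g)^(1/3) where q = Q/b = 167/4.56 = 36.62 m²/s.
So y_c = (36.62²/9.81)^(1/3) = 5.15 m.

y_c = 5.15 m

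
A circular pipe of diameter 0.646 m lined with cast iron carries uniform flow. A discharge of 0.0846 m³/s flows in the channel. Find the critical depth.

At critical depth, Q² T / (g A³) = 1, i.e. A³/T = Q²/g = 0.0846²/9.81 = 0.0007296.
At y = 0.144 m: A³/T = 0.0003006 — too small.
At y = 0.218 m: A³/T = 0.001506 — too large.
At y = 0.181 m: A³/T = 0.0007328 — close enough.

y_c = 0.181 m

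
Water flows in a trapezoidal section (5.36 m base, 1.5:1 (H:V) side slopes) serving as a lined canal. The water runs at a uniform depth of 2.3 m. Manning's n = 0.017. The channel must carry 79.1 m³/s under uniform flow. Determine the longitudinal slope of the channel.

S = 0.0026

With bottom width b = 5.36 m and side slope z = 1.5: A = (b + zy)y = (5.36 + 1.5×2.3)×2.3 = 20.26 m²; P = b + 2y√(1+z²) = 5.36 + 2×2.3×1.803 = 13.65 m.
Hydraulic radius R = A/P = 20.26/13.65 = 1.484 m.
From Manning's equation, S = [nQ / (1 A R^(2/3))]² = [0.017 × 79.1 / (1 × 20.26 × 1.484^(2/3))]² = 0.0026.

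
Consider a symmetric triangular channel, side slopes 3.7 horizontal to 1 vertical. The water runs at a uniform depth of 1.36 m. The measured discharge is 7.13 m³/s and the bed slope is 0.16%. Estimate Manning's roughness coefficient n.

For a triangular section with side slope z = 3.7: A = zy² = 3.7×1.36² = 6.844 m²; P = 2y√(1+z²) = 2×1.36×3.833 = 10.43 m.
Hydraulic radius R = A/P = 6.844/10.43 = 0.6564 m.
Rearranging Manning's equation: n = (1/Q) A R^(2/3) S^(1/2) = (1/7.13) × 6.844 × 0.6564^(2/3) × √0.0016 = 0.029.

n = 0.029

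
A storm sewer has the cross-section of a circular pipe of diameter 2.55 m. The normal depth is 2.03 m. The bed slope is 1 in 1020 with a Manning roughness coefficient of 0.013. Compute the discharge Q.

Q = 8.86 m³/s

For a circular section of diameter D = 2.55 m at depth y = 2.03 m, the central angle is θ = 2 arccos(1 − 2y/D) = 4.409 rad. Then A = (D²/8)(θ − sin θ) = 4.359 m² and P = Dθ/2 = 5.622 m.
Hydraulic radius R = A/P = 4.359/5.622 = 0.7755 m.
Manning's equation: Q = (1/n) A R^(2/3) S^(1/2) = (1/0.013) × 4.359 × 0.7755^(2/3) × 0.0009804^(1/2) = 8.86 m³/s.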